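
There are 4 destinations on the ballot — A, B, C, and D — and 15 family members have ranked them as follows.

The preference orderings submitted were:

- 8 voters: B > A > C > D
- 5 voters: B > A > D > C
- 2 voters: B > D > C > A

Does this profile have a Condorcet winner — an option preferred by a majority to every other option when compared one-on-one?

Head-to-head results (15 voters total):
A vs B: B wins 15–0.
A vs C: A wins 13–2.
A vs D: A wins 13–2.
B vs C: B wins 15–0.
B vs D: B wins 15–0.
C vs D: C wins 8–7.
B beats each rival — A (15–0), C (15–0), D (15–0) — so B is the Condorcet winner.

Yes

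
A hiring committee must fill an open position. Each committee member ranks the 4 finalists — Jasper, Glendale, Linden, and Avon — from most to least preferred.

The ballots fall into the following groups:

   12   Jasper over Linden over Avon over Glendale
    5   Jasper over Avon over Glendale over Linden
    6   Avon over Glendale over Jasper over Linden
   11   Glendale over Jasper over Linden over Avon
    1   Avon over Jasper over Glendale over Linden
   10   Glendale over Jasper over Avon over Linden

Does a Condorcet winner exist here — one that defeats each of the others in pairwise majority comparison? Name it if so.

None — there is no Condorcet winner

Head-to-head results (45 voters total):
Jasper vs Glendale: Glendale wins 27–18.
Jasper vs Linden: Jasper wins 45–0.
Jasper vs Avon: Jasper wins 38–7.
Glendale vs Linden: Glendale wins 33–12.
Glendale vs Avon: Avon wins 24–21.
Linden vs Avon: Linden wins 23–22.
No candidate beats all others: Jasper beats Avon beats Glendale beats Jasper, a majority cycle.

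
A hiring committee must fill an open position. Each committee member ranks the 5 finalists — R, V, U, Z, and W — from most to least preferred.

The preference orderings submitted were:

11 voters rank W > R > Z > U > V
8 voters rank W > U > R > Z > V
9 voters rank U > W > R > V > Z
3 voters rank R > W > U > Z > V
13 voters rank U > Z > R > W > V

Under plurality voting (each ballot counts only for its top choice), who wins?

First-place vote totals:
  R: 3
  V: 0
  U: 22
  Z: 0
  W: 19
U has the most first-place votes.

U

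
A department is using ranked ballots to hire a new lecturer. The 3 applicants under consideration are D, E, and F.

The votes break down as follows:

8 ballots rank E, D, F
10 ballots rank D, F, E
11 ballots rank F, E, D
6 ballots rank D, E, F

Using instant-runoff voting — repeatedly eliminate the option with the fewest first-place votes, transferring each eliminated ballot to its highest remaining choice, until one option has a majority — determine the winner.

Round 1: D 16, F 11, E 8. E has the fewest and is eliminated.
Round 2: D 24, F 11. D has a majority.

D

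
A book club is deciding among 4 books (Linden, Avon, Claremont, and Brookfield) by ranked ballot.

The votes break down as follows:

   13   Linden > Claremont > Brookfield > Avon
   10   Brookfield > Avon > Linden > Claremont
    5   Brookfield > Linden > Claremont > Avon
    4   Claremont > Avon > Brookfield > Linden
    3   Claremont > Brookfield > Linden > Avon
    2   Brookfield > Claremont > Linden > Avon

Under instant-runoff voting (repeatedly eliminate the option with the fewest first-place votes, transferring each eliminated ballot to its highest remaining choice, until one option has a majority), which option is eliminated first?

Avon

Round 1: Brookfield 17, Linden 13, Claremont 7, Avon 0. Avon has the fewest and is eliminated.
Round 2: Brookfield 17, Linden 13, Claremont 7. Claremont has the fewest and is eliminated.
Round 3: Brookfield 24, Linden 13. Brookfield has a majority.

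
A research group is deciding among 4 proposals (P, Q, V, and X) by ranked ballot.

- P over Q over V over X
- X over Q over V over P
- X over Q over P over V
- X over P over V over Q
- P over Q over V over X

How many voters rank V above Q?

1

Ballots ranking V above Q: 1.
Ballots ranking Q above V: 4.
So 1 of 5 voters prefer V to Q.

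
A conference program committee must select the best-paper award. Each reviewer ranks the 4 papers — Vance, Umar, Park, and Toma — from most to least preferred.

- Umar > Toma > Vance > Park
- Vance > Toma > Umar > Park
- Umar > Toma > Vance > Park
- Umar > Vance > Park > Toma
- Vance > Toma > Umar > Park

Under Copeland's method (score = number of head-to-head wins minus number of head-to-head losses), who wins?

Pairwise results:
  Vance vs Umar: Umar wins 3–2.
  Vance vs Park: Vance wins 5–0.
  Vance vs Toma: Vance wins 3–2.
  Umar vs Park: Umar wins 5–0.
  Umar vs Toma: Umar wins 3–2.
  Park vs Toma: Toma wins 4–1.
Copeland scores (wins − losses):
  Vance: 2 − 1 = 1
  Umar: 3 − 0 = 3
  Park: 0 − 3 = -3
  Toma: 1 − 2 = -1
Umar has the best Copeland score.

Umar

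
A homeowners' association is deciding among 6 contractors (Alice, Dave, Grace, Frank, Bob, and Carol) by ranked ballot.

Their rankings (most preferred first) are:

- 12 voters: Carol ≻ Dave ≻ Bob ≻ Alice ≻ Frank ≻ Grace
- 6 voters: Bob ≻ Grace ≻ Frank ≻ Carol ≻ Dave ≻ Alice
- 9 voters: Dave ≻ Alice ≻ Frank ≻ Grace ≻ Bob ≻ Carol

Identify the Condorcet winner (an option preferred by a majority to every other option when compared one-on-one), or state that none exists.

No Condorcet winner

Head-to-head results (27 voters total):
Alice vs Dave: Dave wins 27–0.
Alice vs Grace: Alice wins 21–6.
Alice vs Frank: Alice wins 21–6.
Alice vs Bob: Bob wins 18–9.
Alice vs Carol: Carol wins 18–9.
Dave vs Grace: Dave wins 21–6.
Dave vs Frank: Dave wins 21–6.
Dave vs Bob: Dave wins 21–6.
Dave vs Carol: Carol wins 18–9.
Grace vs Frank: Frank wins 21–6.
Grace vs Bob: Bob wins 18–9.
Grace vs Carol: Grace wins 15–12.
Frank vs Bob: Bob wins 18–9.
Frank vs Carol: Frank wins 15–12.
Bob vs Carol: Bob wins 15–12.
No candidate beats all others: Alice beats Grace beats Carol beats Alice, a majority cycle.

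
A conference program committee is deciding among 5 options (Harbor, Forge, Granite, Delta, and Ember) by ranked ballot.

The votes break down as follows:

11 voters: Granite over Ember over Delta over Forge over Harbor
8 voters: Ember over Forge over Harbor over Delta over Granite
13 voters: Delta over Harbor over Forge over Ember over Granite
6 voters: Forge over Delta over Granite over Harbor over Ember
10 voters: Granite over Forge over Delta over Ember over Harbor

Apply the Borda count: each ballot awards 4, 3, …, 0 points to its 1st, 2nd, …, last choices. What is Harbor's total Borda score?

Borda scores:
  Harbor: 11·0 + 8·2 + 13·3 + 6·1 + 10·0 = 61
  Forge: 11·1 + 8·3 + 13·2 + 6·4 + 10·3 = 115
  Granite: 11·4 + 8·0 + 13·0 + 6·2 + 10·4 = 96
  Delta: 11·2 + 8·1 + 13·4 + 6·3 + 10·2 = 120
  Ember: 11·3 + 8·4 + 13·1 + 6·0 + 10·1 = 88

61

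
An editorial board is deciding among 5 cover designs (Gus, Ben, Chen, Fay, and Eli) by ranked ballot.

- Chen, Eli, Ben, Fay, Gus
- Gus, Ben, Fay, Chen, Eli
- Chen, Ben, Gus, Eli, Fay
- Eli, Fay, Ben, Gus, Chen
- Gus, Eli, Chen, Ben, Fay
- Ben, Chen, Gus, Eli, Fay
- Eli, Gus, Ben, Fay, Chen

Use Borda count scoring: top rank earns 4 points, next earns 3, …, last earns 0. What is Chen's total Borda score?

14

Borda scores:
  Gus: 0 + 4 + 2 + 1 + 4 + 2 + 3 = 16
  Ben: 2 + 3 + 3 + 2 + 1 + 4 + 2 = 17
  Chen: 4 + 1 + 4 + 0 + 2 + 3 + 0 = 14
  Fay: 1 + 2 + 0 + 3 + 0 + 0 + 1 = 7
  Eli: 3 + 0 + 1 + 4 + 3 + 1 + 4 = 16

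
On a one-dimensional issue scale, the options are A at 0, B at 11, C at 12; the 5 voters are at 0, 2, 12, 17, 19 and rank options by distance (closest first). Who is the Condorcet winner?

With single-peaked preferences on a line, the Condorcet winner is the candidate closest to the median voter.
The median voter (position 12) is closest to C at 12.
Check: C vs A — voters closer to C: 3 of 5.

C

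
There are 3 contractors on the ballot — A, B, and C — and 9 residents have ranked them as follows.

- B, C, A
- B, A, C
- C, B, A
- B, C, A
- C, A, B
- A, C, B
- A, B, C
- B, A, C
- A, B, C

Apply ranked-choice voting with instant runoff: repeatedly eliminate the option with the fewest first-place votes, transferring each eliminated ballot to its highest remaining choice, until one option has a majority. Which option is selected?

Round 1: B 4, A 3, C 2. C has the fewest and is eliminated.
Round 2: B 5, A 4. B has a majority.

B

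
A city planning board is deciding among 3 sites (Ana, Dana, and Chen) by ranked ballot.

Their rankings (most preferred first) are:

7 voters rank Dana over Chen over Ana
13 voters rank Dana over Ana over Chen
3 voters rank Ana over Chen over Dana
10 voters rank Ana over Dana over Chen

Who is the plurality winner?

First-place vote totals:
  Ana: 13
  Dana: 20
  Chen: 0
Dana has the most first-place votes.

Dana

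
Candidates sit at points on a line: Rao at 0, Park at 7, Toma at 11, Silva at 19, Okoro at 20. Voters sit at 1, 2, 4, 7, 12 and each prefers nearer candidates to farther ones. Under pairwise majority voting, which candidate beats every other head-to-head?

Park

With single-peaked preferences on a line, the Condorcet winner is the candidate closest to the median voter.
The median voter (position 4) is closest to Park at 7.
Check: Park vs Silva — voters closer to Park: 5 of 5.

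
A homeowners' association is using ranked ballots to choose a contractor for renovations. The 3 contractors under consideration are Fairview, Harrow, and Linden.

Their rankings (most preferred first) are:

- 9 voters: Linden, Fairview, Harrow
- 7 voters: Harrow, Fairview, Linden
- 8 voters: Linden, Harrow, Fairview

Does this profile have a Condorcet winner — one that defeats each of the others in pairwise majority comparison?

Yes

Head-to-head results (24 voters total):
Fairview vs Harrow: Harrow wins 15–9.
Fairview vs Linden: Linden wins 17–7.
Harrow vs Linden: Linden wins 17–7.
Linden beats each rival — Fairview (17–7), Harrow (17–7) — so Linden is the Condorcet winner.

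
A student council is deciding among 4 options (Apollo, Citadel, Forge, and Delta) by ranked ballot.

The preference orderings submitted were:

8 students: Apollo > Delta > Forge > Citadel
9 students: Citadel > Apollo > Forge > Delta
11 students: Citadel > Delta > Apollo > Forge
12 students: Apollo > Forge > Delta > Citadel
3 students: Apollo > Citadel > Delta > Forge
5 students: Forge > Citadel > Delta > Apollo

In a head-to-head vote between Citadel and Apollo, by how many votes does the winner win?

Ballots ranking Citadel above Apollo: 9+11+5 = 25.
Ballots ranking Apollo above Citadel: 8+12+3 = 23.
Citadel wins 25–23, a margin of 2.

2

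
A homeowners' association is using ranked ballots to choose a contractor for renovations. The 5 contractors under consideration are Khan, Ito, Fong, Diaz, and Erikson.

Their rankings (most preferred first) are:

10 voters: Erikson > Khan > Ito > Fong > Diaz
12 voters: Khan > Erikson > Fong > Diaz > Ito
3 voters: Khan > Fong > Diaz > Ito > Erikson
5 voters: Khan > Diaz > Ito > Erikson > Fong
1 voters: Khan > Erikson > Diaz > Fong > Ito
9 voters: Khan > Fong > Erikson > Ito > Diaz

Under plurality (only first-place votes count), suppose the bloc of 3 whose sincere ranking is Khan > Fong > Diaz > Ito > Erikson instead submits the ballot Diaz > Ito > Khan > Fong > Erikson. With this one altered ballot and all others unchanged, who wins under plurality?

First-place totals with the altered ballot: Khan 27, Ito 0, Fong 0, Diaz 3, Erikson 10.
The winner is unchanged: still Khan.

Khan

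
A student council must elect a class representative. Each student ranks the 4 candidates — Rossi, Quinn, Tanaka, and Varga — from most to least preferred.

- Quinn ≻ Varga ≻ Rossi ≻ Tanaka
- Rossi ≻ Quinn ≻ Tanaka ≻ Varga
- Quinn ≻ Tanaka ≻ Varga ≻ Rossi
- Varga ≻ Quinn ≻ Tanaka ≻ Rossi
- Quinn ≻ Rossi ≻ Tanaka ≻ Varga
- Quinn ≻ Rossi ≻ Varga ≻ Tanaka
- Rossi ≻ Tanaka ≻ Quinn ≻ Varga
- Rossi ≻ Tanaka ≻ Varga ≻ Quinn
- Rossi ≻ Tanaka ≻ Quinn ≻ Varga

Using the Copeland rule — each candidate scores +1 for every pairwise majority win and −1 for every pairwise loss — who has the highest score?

Pairwise results:
  Rossi vs Quinn: Quinn wins 5–4.
  Rossi vs Tanaka: Rossi wins 7–2.
  Rossi vs Varga: Rossi wins 6–3.
  Quinn vs Tanaka: Quinn wins 6–3.
  Quinn vs Varga: Quinn wins 7–2.
  Tanaka vs Varga: Tanaka wins 6–3.
Copeland scores (wins − losses):
  Rossi: 2 − 1 = 1
  Quinn: 3 − 0 = 3
  Tanaka: 1 − 2 = -1
  Varga: 0 − 3 = -3
Quinn has the best Copeland score.

Quinn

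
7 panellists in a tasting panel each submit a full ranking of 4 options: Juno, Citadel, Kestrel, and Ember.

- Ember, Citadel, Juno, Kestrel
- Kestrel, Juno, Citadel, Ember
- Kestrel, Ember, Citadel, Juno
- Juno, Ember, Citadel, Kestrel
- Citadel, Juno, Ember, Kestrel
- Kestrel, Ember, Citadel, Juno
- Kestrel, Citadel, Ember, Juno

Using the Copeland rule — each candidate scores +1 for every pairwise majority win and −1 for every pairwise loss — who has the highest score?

Pairwise results:
  Juno vs Citadel: Citadel wins 5–2.
  Juno vs Kestrel: Kestrel wins 4–3.
  Juno vs Ember: Ember wins 4–3.
  Citadel vs Kestrel: Kestrel wins 4–3.
  Citadel vs Ember: Ember wins 4–3.
  Kestrel vs Ember: Kestrel wins 4–3.
Copeland scores (wins − losses):
  Juno: 0 − 3 = -3
  Citadel: 1 − 2 = -1
  Kestrel: 3 − 0 = 3
  Ember: 2 − 1 = 1
Kestrel has the best Copeland score.

Kestrel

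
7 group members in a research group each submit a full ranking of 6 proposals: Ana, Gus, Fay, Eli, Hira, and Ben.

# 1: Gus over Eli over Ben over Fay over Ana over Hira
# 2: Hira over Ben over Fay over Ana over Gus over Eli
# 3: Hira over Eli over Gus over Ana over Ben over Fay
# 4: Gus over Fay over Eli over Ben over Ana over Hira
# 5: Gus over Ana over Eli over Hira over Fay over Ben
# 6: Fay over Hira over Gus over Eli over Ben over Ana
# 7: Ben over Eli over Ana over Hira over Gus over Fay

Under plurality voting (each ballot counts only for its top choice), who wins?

Gus

First-place vote totals:
  Ana: 0
  Gus: 3
  Fay: 1
  Eli: 0
  Hira: 2
  Ben: 1
Gus has the most first-place votes.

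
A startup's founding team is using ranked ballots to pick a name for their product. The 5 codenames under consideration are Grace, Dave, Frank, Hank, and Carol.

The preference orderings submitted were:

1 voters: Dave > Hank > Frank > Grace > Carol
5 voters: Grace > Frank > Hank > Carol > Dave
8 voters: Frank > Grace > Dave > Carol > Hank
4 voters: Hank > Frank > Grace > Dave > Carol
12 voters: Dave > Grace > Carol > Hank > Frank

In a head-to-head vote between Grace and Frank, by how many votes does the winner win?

4

Ballots ranking Grace above Frank: 5+12 = 17.
Ballots ranking Frank above Grace: 1+8+4 = 13.
Grace wins 17–13, a margin of 4.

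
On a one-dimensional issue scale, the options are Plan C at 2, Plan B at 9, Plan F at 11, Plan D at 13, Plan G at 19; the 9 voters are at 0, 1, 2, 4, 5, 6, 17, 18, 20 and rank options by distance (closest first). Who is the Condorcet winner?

Plan C

With single-peaked preferences on a line, the Condorcet winner is the candidate closest to the median voter.
The median voter (position 5) is closest to Plan C at 2.
Check: Plan C vs Plan B — voters closer to Plan C: 5 of 9.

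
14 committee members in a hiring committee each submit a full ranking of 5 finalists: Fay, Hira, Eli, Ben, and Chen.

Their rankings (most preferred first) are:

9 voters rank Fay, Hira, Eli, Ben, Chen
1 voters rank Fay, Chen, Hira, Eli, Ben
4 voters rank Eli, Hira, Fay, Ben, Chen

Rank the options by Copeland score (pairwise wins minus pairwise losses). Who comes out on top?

Fay

Pairwise results:
  Fay vs Hira: Fay wins 10–4.
  Fay vs Eli: Fay wins 10–4.
  Fay vs Ben: Fay wins 14–0.
  Fay vs Chen: Fay wins 14–0.
  Hira vs Eli: Hira wins 10–4.
  Hira vs Ben: Hira wins 14–0.
  Hira vs Chen: Hira wins 13–1.
  Eli vs Ben: Eli wins 14–0.
  Eli vs Chen: Eli wins 13–1.
  Ben vs Chen: Ben wins 13–1.
Copeland scores (wins − losses):
  Fay: 4 − 0 = 4
  Hira: 3 − 1 = 2
  Eli: 2 − 2 = 0
  Ben: 1 − 3 = -2
  Chen: 0 − 4 = -4
Fay has the best Copeland score.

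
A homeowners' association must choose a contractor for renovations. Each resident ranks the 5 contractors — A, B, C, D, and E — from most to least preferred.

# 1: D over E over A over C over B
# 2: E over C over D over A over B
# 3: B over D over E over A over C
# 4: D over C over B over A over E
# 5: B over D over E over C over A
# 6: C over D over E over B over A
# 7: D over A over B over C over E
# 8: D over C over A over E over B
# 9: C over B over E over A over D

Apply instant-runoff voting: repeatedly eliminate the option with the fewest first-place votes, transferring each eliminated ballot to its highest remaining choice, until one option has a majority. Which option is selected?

Round 1: D 4, B 2, C 2, E 1, A 0. A has the fewest and is eliminated.
Round 2: D 4, B 2, C 2, E 1. E has the fewest and is eliminated.
Round 3: D 4, C 3, B 2. B has the fewest and is eliminated.
Round 4: D 6, C 3. D has a majority.

D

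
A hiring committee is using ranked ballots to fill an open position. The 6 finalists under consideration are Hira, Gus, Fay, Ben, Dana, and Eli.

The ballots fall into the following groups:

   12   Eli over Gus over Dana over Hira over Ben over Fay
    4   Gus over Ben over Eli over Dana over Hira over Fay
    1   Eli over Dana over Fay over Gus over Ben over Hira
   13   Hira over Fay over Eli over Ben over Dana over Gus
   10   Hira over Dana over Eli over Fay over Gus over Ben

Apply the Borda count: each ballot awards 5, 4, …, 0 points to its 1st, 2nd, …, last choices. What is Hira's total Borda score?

Borda scores:
  Hira: 12·2 + 4·1 + 0 + 13·5 + 10·5 = 143
  Gus: 12·4 + 4·5 + 2 + 13·0 + 10·1 = 80
  Fay: 12·0 + 4·0 + 3 + 13·4 + 10·2 = 75
  Ben: 12·1 + 4·4 + 1 + 13·2 + 10·0 = 55
  Dana: 12·3 + 4·2 + 4 + 13·1 + 10·4 = 101
  Eli: 12·5 + 4·3 + 5 + 13·3 + 10·3 = 146

143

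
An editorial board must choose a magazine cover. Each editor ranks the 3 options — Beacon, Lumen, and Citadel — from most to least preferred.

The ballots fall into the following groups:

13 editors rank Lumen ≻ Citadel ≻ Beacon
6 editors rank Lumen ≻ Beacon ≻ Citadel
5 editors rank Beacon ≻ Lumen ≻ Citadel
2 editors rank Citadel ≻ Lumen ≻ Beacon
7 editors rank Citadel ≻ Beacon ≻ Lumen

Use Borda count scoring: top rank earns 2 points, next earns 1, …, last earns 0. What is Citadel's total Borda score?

31

Borda scores:
  Beacon: 13·0 + 6·1 + 5·2 + 2·0 + 7·1 = 23
  Lumen: 13·2 + 6·2 + 5·1 + 2·1 + 7·0 = 45
  Citadel: 13·1 + 6·0 + 5·0 + 2·2 + 7·2 = 31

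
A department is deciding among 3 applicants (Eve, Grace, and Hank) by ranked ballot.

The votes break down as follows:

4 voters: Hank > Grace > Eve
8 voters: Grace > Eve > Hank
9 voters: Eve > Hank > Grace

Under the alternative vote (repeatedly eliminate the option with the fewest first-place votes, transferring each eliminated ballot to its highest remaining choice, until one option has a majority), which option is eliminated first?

Hank

Round 1: Eve 9, Grace 8, Hank 4. Hank has the fewest and is eliminated.
Round 2: Grace 12, Eve 9. Grace has a majority.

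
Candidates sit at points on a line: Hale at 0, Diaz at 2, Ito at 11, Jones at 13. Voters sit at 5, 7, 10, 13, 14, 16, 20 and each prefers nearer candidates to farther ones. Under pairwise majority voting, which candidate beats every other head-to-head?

With single-peaked preferences on a line, the Condorcet winner is the candidate closest to the median voter.
The median voter (position 13) is closest to Jones at 13.
Check: Jones vs Hale — voters closer to Jones: 6 of 7.

Jones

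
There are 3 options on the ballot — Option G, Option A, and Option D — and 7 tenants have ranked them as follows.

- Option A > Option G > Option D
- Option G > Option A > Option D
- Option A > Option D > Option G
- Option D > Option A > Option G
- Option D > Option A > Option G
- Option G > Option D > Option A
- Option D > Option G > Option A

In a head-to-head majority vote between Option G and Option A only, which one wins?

Option A

Ballots ranking Option G above Option A: 3.
Ballots ranking Option A above Option G: 4.
Option A wins the head-to-head, 4–3.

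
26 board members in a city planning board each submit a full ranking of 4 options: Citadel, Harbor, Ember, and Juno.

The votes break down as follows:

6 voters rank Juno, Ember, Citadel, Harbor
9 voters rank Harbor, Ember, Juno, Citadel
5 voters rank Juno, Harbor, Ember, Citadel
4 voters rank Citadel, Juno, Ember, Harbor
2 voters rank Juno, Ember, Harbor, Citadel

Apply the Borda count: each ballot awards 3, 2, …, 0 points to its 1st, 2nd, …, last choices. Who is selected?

Juno

Borda scores:
  Citadel: 6·1 + 9·0 + 5·0 + 4·3 + 2·0 = 18
  Harbor: 6·0 + 9·3 + 5·2 + 4·0 + 2·1 = 39
  Ember: 6·2 + 9·2 + 5·1 + 4·1 + 2·2 = 43
  Juno: 6·3 + 9·1 + 5·3 + 4·2 + 2·3 = 56
Juno has the highest total.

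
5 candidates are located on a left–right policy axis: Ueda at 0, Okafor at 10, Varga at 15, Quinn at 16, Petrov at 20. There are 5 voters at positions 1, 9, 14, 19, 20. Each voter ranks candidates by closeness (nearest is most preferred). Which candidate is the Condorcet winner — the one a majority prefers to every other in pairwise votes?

With single-peaked preferences on a line, the Condorcet winner is the candidate closest to the median voter.
The median voter (position 14) is closest to Varga at 15.
Check: Varga vs Quinn — voters closer to Varga: 3 of 5.

Varga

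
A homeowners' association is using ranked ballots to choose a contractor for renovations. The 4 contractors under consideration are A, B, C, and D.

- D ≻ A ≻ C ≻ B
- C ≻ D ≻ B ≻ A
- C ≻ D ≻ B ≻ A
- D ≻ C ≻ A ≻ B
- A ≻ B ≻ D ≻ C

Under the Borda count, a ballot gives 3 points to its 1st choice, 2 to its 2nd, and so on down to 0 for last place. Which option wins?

D

Borda scores:
  A: 2 + 0 + 0 + 1 + 3 = 6
  B: 0 + 1 + 1 + 0 + 2 = 4
  C: 1 + 3 + 3 + 2 + 0 = 9
  D: 3 + 2 + 2 + 3 + 1 = 11
D has the highest total.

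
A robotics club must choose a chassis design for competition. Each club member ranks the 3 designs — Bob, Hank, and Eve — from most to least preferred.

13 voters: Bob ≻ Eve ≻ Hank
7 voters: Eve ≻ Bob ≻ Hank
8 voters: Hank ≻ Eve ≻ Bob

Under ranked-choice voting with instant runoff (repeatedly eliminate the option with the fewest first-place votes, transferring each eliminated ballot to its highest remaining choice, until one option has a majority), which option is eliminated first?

Round 1: Bob 13, Hank 8, Eve 7. Eve has the fewest and is eliminated.
Round 2: Bob 20, Hank 8. Bob has a majority.

Eve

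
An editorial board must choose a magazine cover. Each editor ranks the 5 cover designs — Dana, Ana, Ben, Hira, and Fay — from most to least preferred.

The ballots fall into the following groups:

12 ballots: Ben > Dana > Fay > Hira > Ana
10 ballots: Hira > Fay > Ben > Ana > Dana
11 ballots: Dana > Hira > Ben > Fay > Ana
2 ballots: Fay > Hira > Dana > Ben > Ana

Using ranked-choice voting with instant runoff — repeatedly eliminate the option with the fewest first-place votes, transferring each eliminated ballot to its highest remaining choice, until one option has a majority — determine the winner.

Round 1: Ben 12, Dana 11, Hira 10, Fay 2, Ana 0. Ana has the fewest and is eliminated.
Round 2: Ben 12, Dana 11, Hira 10, Fay 2. Fay has the fewest and is eliminated.
Round 3: Ben 12, Hira 12, Dana 11. Dana has the fewest and is eliminated.
Round 4: Hira 23, Ben 12. Hira has a majority.

Hira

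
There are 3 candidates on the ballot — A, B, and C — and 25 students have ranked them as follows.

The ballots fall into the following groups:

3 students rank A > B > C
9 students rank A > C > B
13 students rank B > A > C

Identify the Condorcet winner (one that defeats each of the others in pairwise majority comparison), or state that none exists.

Head-to-head results (25 voters total):
A vs B: B wins 13–12.
A vs C: A wins 25–0.
B vs C: B wins 16–9.
B beats each rival — A (13–12), C (16–9) — so B is the Condorcet winner.

B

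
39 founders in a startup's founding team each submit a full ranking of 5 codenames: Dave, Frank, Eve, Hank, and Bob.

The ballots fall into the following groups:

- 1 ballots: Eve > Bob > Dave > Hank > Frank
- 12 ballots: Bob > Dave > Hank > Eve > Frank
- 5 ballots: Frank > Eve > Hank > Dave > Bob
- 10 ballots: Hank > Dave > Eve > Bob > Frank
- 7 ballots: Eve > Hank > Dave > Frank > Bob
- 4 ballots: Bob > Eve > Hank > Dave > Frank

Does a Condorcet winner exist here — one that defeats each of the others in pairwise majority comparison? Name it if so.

Head-to-head results (39 voters total):
Dave vs Frank: Dave wins 34–5.
Dave vs Eve: Dave wins 22–17.
Dave vs Hank: Hank wins 26–13.
Dave vs Bob: Dave wins 22–17.
Frank vs Eve: Eve wins 34–5.
Frank vs Hank: Hank wins 34–5.
Frank vs Bob: Bob wins 27–12.
Eve vs Hank: Hank wins 22–17.
Eve vs Bob: Eve wins 23–16.
Hank vs Bob: Hank wins 22–17.
Hank beats each rival — Dave (26–13), Frank (34–5), Eve (22–17), Bob (22–17) — so Hank is the Condorcet winner.

Hank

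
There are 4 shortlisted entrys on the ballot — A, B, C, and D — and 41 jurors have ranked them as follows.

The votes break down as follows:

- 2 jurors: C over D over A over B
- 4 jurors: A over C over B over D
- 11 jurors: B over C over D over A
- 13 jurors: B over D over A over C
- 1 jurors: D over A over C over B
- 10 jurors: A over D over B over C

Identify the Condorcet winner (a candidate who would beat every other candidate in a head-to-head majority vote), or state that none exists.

B

Head-to-head results (41 voters total):
A vs B: B wins 24–17.
A vs C: A wins 28–13.
A vs D: D wins 27–14.
B vs C: B wins 34–7.
B vs D: B wins 28–13.
C vs D: D wins 24–17.
B beats each rival — A (24–17), C (34–7), D (28–13) — so B is the Condorcet winner.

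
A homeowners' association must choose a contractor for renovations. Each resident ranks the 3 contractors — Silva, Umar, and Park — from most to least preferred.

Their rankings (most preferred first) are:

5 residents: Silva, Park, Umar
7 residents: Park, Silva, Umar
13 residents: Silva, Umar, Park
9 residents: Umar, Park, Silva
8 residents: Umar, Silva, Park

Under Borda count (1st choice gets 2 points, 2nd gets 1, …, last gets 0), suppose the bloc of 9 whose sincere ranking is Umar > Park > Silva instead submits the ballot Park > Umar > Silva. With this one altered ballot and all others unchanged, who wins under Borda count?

Borda totals with the altered ballot: Silva 51, Umar 38, Park 37.
The winner is unchanged: still Silva.

Silva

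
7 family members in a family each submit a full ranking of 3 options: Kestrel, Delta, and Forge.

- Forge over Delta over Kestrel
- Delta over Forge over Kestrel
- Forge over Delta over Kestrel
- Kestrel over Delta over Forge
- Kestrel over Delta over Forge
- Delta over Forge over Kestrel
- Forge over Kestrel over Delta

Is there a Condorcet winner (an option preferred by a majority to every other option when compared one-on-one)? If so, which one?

Delta

Head-to-head results (7 voters total):
Kestrel vs Delta: Delta wins 4–3.
Kestrel vs Forge: Forge wins 5–2.
Delta vs Forge: Delta wins 4–3.
Delta beats each rival — Kestrel (4–3), Forge (4–3) — so Delta is the Condorcet winner.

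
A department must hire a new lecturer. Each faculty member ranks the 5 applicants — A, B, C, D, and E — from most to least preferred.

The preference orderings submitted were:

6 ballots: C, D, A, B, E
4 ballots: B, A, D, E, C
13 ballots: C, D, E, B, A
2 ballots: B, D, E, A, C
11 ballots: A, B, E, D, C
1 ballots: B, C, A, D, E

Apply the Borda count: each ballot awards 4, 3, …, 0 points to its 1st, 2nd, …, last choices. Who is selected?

Borda scores:
  A: 6·2 + 4·3 + 13·0 + 2·1 + 11·4 + 2 = 72
  B: 6·1 + 4·4 + 13·1 + 2·4 + 11·3 + 4 = 80
  C: 6·4 + 4·0 + 13·4 + 2·0 + 11·0 + 3 = 79
  D: 6·3 + 4·2 + 13·3 + 2·3 + 11·1 + 1 = 83
  E: 6·0 + 4·1 + 13·2 + 2·2 + 11·2 + 0 = 56
D has the highest total.

D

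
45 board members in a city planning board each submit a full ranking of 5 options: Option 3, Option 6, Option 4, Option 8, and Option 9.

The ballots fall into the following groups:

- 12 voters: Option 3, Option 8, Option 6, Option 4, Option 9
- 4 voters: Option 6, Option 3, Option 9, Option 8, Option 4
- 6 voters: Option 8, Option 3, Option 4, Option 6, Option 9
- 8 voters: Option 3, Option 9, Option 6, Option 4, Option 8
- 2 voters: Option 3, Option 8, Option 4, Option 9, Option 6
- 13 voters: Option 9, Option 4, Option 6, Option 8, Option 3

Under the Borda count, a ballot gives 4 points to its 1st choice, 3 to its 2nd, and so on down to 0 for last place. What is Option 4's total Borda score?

Borda scores:
  Option 3: 12·4 + 4·3 + 6·3 + 8·4 + 2·4 + 13·0 = 118
  Option 6: 12·2 + 4·4 + 6·1 + 8·2 + 2·0 + 13·2 = 88
  Option 4: 12·1 + 4·0 + 6·2 + 8·1 + 2·2 + 13·3 = 75
  Option 8: 12·3 + 4·1 + 6·4 + 8·0 + 2·3 + 13·1 = 83
  Option 9: 12·0 + 4·2 + 6·0 + 8·3 + 2·1 + 13·4 = 86

75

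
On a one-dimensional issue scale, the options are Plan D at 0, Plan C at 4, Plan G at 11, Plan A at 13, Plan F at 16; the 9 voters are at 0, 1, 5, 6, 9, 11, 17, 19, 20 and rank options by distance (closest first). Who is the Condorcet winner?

Plan G

With single-peaked preferences on a line, the Condorcet winner is the candidate closest to the median voter.
The median voter (position 9) is closest to Plan G at 11.
Check: Plan G vs Plan C — voters closer to Plan G: 5 of 9.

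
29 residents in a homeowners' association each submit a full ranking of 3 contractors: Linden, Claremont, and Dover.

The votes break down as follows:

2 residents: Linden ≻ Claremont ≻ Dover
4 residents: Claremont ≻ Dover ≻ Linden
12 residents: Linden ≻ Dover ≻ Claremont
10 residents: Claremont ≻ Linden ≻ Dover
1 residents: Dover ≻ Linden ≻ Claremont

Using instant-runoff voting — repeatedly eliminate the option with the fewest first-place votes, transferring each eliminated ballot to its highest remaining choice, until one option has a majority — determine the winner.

Round 1: Linden 14, Claremont 14, Dover 1. Dover has the fewest and is eliminated.
Round 2: Linden 15, Claremont 14. Linden has a majority.

Linden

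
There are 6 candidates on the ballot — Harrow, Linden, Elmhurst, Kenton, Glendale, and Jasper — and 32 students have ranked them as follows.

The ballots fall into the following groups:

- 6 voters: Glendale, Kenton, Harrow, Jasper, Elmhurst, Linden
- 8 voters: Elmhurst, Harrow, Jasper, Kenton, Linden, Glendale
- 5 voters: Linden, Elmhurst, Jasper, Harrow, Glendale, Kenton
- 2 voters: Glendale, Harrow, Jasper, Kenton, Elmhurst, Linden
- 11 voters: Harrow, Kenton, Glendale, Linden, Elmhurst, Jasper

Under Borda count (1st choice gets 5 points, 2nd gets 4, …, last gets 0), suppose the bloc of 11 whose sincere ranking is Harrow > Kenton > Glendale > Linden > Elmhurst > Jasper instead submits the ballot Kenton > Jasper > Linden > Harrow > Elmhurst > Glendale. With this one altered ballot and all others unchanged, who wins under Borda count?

Borda totals with the altered ballot: Harrow 90, Linden 66, Elmhurst 79, Kenton 99, Glendale 45, Jasper 101.
The switch changes the winner from Harrow to Jasper.

Jasper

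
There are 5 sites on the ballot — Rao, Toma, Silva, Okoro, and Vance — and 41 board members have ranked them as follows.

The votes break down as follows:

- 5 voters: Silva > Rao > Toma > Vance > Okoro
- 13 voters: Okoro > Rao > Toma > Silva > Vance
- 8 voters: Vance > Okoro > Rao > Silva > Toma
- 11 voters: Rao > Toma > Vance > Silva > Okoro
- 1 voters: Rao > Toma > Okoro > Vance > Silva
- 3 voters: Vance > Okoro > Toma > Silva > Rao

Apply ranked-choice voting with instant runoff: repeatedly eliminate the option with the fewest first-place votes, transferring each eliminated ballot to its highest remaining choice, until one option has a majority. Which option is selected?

Okoro

Round 1: Okoro 13, Rao 12, Vance 11, Silva 5, Toma 0. Toma has the fewest and is eliminated.
Round 2: Okoro 13, Rao 12, Vance 11, Silva 5. Silva has the fewest and is eliminated.
Round 3: Rao 17, Okoro 13, Vance 11. Vance has the fewest and is eliminated.
Round 4: Okoro 24, Rao 17. Okoro has a majority.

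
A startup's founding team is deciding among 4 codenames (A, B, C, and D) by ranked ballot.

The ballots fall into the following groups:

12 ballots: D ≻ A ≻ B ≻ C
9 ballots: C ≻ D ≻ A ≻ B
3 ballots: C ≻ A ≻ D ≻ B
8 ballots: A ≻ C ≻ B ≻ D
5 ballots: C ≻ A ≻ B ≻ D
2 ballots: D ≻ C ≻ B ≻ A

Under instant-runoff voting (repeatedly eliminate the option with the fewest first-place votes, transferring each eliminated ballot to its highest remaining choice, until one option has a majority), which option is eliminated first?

B

Round 1: C 17, D 14, A 8, B 0. B has the fewest and is eliminated.
Round 2: C 17, D 14, A 8. A has the fewest and is eliminated.
Round 3: C 25, D 14. C has a majority.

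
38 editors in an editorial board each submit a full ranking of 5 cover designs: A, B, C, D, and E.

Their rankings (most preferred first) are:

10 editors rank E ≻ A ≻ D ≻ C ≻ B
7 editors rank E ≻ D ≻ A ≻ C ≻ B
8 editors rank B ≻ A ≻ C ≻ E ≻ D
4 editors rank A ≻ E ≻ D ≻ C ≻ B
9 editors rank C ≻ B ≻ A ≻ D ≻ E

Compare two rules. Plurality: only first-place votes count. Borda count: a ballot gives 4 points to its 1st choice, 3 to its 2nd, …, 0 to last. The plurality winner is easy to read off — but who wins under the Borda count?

Plurality first-place counts: A 4, B 8, C 9, D 0, E 17 → E.
Borda totals: A 102, B 59, C 73, D 58, E 88 → A.

A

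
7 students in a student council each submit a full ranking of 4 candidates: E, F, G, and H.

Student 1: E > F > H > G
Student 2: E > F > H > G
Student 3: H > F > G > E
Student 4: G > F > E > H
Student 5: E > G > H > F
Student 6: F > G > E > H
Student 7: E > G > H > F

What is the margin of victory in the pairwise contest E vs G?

1

Ballots ranking E above G: 4.
Ballots ranking G above E: 3.
E wins 4–3, a margin of 1.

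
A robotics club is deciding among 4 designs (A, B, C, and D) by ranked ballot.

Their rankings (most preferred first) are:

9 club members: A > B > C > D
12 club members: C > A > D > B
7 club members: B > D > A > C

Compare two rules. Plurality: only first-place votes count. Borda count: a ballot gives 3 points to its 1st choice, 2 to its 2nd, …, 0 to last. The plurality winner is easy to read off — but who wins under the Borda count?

A

Plurality first-place counts: A 9, B 7, C 12, D 0 → C.
Borda totals: A 58, B 39, C 45, D 26 → A.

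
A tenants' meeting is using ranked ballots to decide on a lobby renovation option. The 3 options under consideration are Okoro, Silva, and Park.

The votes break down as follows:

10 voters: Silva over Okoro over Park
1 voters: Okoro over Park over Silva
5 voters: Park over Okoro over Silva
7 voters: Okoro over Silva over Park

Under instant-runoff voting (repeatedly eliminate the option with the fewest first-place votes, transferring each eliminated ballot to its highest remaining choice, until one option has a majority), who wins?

Round 1: Silva 10, Okoro 8, Park 5. Park has the fewest and is eliminated.
Round 2: Okoro 13, Silva 10. Okoro has a majority.

Okoro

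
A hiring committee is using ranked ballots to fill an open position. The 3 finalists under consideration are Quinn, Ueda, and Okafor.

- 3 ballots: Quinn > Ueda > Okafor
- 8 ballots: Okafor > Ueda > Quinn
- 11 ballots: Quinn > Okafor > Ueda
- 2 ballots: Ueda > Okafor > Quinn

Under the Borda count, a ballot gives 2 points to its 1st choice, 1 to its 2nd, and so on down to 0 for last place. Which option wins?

Okafor

Borda scores:
  Quinn: 3·2 + 8·0 + 11·2 + 2·0 = 28
  Ueda: 3·1 + 8·1 + 11·0 + 2·2 = 15
  Okafor: 3·0 + 8·2 + 11·1 + 2·1 = 29
Okafor has the highest total.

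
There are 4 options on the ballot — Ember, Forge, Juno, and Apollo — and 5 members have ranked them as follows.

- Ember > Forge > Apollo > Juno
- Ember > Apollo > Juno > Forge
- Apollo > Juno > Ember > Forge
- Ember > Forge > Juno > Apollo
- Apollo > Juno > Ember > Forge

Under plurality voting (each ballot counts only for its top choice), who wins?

First-place vote totals:
  Ember: 3
  Forge: 0
  Juno: 0
  Apollo: 2
Ember has the most first-place votes.

Ember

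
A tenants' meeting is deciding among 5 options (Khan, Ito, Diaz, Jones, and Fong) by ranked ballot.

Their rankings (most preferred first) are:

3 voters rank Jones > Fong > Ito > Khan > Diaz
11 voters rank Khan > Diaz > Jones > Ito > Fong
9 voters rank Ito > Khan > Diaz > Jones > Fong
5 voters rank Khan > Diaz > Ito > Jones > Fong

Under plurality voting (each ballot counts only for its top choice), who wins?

First-place vote totals:
  Khan: 16
  Ito: 9
  Diaz: 0
  Jones: 3
  Fong: 0
Khan has the most first-place votes.

Khan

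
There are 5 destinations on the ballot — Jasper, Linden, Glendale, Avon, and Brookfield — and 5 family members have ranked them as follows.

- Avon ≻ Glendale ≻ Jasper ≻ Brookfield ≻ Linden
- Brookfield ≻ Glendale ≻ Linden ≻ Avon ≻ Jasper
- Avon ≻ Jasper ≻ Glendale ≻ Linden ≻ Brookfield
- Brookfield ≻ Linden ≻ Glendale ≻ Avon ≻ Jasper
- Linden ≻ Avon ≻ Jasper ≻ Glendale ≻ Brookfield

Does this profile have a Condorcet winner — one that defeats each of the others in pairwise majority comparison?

Head-to-head results (5 voters total):
Jasper vs Linden: Linden wins 3–2.
Jasper vs Glendale: Glendale wins 3–2.
Jasper vs Avon: Avon wins 5–0.
Jasper vs Brookfield: Jasper wins 3–2.
Linden vs Glendale: Glendale wins 3–2.
Linden vs Avon: Linden wins 3–2.
Linden vs Brookfield: Brookfield wins 3–2.
Glendale vs Avon: Avon wins 3–2.
Glendale vs Brookfield: Glendale wins 3–2.
Avon vs Brookfield: Avon wins 3–2.
No candidate beats all others: Jasper beats Brookfield beats Linden beats Jasper, a majority cycle.

No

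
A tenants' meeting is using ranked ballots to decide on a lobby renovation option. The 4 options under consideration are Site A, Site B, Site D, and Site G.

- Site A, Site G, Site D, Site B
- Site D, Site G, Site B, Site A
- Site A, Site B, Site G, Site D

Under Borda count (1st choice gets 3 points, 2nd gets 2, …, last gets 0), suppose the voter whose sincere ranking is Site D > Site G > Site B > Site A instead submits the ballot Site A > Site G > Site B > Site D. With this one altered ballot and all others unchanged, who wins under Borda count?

Borda totals with the altered ballot: Site A 9, Site B 3, Site D 1, Site G 5.
The winner is unchanged: still Site A.

Site A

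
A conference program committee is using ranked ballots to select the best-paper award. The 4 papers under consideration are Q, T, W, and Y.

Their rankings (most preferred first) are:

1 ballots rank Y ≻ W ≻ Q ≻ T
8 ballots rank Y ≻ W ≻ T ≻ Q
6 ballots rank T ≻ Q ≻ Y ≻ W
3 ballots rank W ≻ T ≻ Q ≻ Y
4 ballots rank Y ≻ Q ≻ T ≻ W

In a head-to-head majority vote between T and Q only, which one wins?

T

Ballots ranking T above Q: 8+6+3 = 17.
Ballots ranking Q above T: 1+4 = 5.
T wins the head-to-head, 17–5.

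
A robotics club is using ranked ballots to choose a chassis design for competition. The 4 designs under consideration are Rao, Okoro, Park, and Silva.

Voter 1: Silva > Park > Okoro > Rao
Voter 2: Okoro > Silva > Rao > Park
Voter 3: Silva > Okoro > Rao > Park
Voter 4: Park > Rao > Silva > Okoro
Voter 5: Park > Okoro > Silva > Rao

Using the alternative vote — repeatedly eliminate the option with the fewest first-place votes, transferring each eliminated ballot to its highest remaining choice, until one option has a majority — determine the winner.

Silva

Round 1: Park 2, Silva 2, Okoro 1, Rao 0. Rao has the fewest and is eliminated.
Round 2: Park 2, Silva 2, Okoro 1. Okoro has the fewest and is eliminated.
Round 3: Silva 3, Park 2. Silva has a majority.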